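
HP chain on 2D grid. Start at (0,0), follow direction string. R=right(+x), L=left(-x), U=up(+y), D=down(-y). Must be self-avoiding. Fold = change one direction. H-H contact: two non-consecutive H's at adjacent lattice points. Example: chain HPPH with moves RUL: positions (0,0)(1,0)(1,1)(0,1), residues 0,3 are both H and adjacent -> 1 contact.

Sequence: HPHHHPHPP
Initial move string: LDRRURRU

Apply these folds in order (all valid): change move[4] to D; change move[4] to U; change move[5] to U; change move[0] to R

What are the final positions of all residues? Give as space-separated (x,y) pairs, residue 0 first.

Initial moves: LDRRURRU
Fold: move[4]->D => LDRRDRRU (positions: [(0, 0), (-1, 0), (-1, -1), (0, -1), (1, -1), (1, -2), (2, -2), (3, -2), (3, -1)])
Fold: move[4]->U => LDRRURRU (positions: [(0, 0), (-1, 0), (-1, -1), (0, -1), (1, -1), (1, 0), (2, 0), (3, 0), (3, 1)])
Fold: move[5]->U => LDRRUURU (positions: [(0, 0), (-1, 0), (-1, -1), (0, -1), (1, -1), (1, 0), (1, 1), (2, 1), (2, 2)])
Fold: move[0]->R => RDRRUURU (positions: [(0, 0), (1, 0), (1, -1), (2, -1), (3, -1), (3, 0), (3, 1), (4, 1), (4, 2)])

Answer: (0,0) (1,0) (1,-1) (2,-1) (3,-1) (3,0) (3,1) (4,1) (4,2)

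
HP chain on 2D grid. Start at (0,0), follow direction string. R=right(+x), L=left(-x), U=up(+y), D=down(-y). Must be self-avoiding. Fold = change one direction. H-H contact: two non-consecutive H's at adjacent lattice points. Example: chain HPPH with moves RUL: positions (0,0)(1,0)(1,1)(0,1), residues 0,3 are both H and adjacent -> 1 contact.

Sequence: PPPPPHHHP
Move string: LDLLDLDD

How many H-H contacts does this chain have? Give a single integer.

Positions: [(0, 0), (-1, 0), (-1, -1), (-2, -1), (-3, -1), (-3, -2), (-4, -2), (-4, -3), (-4, -4)]
No H-H contacts found.

Answer: 0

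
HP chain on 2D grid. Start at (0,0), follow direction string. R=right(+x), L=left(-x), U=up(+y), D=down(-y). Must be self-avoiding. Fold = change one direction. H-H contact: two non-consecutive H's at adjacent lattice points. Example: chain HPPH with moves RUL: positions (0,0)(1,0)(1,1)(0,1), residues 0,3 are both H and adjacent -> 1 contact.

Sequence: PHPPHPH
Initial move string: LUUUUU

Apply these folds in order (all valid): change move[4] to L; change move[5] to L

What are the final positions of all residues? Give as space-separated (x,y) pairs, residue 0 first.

Answer: (0,0) (-1,0) (-1,1) (-1,2) (-1,3) (-2,3) (-3,3)

Derivation:
Initial moves: LUUUUU
Fold: move[4]->L => LUUULU (positions: [(0, 0), (-1, 0), (-1, 1), (-1, 2), (-1, 3), (-2, 3), (-2, 4)])
Fold: move[5]->L => LUUULL (positions: [(0, 0), (-1, 0), (-1, 1), (-1, 2), (-1, 3), (-2, 3), (-3, 3)])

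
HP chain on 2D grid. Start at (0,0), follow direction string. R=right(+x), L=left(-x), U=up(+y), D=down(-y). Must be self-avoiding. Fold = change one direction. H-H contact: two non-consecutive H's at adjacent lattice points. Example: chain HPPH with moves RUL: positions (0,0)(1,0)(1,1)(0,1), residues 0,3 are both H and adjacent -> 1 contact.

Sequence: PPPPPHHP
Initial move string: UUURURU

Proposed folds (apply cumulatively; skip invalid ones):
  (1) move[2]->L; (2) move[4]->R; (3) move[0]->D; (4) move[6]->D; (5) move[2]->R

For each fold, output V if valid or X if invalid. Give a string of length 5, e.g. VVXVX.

Answer: XVXVV

Derivation:
Initial: UUURURU -> [(0, 0), (0, 1), (0, 2), (0, 3), (1, 3), (1, 4), (2, 4), (2, 5)]
Fold 1: move[2]->L => UULRURU INVALID (collision), skipped
Fold 2: move[4]->R => UUURRRU VALID
Fold 3: move[0]->D => DUURRRU INVALID (collision), skipped
Fold 4: move[6]->D => UUURRRD VALID
Fold 5: move[2]->R => UURRRRD VALID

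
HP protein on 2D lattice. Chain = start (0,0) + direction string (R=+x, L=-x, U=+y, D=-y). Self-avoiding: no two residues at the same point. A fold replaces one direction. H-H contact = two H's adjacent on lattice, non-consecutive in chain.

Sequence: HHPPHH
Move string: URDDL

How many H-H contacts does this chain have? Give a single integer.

Answer: 1

Derivation:
Positions: [(0, 0), (0, 1), (1, 1), (1, 0), (1, -1), (0, -1)]
H-H contact: residue 0 @(0,0) - residue 5 @(0, -1)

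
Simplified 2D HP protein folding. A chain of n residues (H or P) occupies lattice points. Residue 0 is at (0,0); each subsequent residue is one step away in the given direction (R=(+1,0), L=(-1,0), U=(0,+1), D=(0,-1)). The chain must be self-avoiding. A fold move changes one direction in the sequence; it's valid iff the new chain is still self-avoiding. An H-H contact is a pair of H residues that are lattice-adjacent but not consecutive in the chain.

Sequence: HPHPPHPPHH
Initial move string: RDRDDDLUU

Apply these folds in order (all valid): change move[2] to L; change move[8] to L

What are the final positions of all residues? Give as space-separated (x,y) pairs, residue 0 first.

Initial moves: RDRDDDLUU
Fold: move[2]->L => RDLDDDLUU (positions: [(0, 0), (1, 0), (1, -1), (0, -1), (0, -2), (0, -3), (0, -4), (-1, -4), (-1, -3), (-1, -2)])
Fold: move[8]->L => RDLDDDLUL (positions: [(0, 0), (1, 0), (1, -1), (0, -1), (0, -2), (0, -3), (0, -4), (-1, -4), (-1, -3), (-2, -3)])

Answer: (0,0) (1,0) (1,-1) (0,-1) (0,-2) (0,-3) (0,-4) (-1,-4) (-1,-3) (-2,-3)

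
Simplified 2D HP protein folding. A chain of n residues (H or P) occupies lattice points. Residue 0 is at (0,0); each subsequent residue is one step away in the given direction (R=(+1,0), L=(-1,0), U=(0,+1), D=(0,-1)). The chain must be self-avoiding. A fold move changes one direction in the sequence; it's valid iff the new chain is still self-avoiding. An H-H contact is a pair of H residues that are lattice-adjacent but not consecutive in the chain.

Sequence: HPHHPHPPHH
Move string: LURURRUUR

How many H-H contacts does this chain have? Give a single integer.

Answer: 1

Derivation:
Positions: [(0, 0), (-1, 0), (-1, 1), (0, 1), (0, 2), (1, 2), (2, 2), (2, 3), (2, 4), (3, 4)]
H-H contact: residue 0 @(0,0) - residue 3 @(0, 1)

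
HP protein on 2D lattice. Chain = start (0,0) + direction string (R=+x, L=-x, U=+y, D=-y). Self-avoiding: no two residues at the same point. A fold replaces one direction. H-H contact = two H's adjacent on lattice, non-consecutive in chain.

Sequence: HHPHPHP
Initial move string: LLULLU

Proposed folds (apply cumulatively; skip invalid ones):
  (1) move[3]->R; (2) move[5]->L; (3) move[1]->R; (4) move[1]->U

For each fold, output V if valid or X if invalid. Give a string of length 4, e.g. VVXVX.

Initial: LLULLU -> [(0, 0), (-1, 0), (-2, 0), (-2, 1), (-3, 1), (-4, 1), (-4, 2)]
Fold 1: move[3]->R => LLURLU INVALID (collision), skipped
Fold 2: move[5]->L => LLULLL VALID
Fold 3: move[1]->R => LRULLL INVALID (collision), skipped
Fold 4: move[1]->U => LUULLL VALID

Answer: XVXV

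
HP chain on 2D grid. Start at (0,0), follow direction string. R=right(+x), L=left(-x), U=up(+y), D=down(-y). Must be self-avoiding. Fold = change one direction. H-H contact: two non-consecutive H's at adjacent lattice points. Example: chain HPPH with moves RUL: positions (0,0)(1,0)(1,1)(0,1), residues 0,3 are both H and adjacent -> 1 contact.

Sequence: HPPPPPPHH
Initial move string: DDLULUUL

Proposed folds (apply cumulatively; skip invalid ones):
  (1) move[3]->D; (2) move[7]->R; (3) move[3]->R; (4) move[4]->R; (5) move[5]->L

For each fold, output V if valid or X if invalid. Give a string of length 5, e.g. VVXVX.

Answer: VVXXV

Derivation:
Initial: DDLULUUL -> [(0, 0), (0, -1), (0, -2), (-1, -2), (-1, -1), (-2, -1), (-2, 0), (-2, 1), (-3, 1)]
Fold 1: move[3]->D => DDLDLUUL VALID
Fold 2: move[7]->R => DDLDLUUR VALID
Fold 3: move[3]->R => DDLRLUUR INVALID (collision), skipped
Fold 4: move[4]->R => DDLDRUUR INVALID (collision), skipped
Fold 5: move[5]->L => DDLDLLUR VALID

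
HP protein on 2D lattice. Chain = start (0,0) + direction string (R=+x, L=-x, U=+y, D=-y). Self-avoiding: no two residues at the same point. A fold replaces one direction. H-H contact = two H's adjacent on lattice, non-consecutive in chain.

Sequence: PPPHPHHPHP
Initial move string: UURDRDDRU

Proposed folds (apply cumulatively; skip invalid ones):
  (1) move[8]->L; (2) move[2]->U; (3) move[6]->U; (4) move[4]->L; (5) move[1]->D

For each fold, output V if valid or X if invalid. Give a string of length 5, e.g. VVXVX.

Initial: UURDRDDRU -> [(0, 0), (0, 1), (0, 2), (1, 2), (1, 1), (2, 1), (2, 0), (2, -1), (3, -1), (3, 0)]
Fold 1: move[8]->L => UURDRDDRL INVALID (collision), skipped
Fold 2: move[2]->U => UUUDRDDRU INVALID (collision), skipped
Fold 3: move[6]->U => UURDRDURU INVALID (collision), skipped
Fold 4: move[4]->L => UURDLDDRU INVALID (collision), skipped
Fold 5: move[1]->D => UDRDRDDRU INVALID (collision), skipped

Answer: XXXXX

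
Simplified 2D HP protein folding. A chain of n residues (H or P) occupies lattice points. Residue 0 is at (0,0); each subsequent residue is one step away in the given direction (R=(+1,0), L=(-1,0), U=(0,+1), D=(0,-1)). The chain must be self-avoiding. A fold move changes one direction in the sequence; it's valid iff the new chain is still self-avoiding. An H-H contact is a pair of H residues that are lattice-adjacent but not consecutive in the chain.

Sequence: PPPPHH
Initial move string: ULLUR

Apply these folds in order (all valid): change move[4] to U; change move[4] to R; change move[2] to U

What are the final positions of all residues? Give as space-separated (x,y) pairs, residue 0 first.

Initial moves: ULLUR
Fold: move[4]->U => ULLUU (positions: [(0, 0), (0, 1), (-1, 1), (-2, 1), (-2, 2), (-2, 3)])
Fold: move[4]->R => ULLUR (positions: [(0, 0), (0, 1), (-1, 1), (-2, 1), (-2, 2), (-1, 2)])
Fold: move[2]->U => ULUUR (positions: [(0, 0), (0, 1), (-1, 1), (-1, 2), (-1, 3), (0, 3)])

Answer: (0,0) (0,1) (-1,1) (-1,2) (-1,3) (0,3)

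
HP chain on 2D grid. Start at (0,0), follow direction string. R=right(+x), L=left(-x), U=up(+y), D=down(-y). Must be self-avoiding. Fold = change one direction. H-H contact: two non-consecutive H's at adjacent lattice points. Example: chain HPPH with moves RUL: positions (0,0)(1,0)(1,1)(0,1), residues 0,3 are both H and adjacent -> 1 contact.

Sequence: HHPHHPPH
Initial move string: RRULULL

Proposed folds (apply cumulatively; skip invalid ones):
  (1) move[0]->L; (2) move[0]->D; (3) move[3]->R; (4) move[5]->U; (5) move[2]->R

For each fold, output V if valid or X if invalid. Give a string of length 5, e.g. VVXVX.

Initial: RRULULL -> [(0, 0), (1, 0), (2, 0), (2, 1), (1, 1), (1, 2), (0, 2), (-1, 2)]
Fold 1: move[0]->L => LRULULL INVALID (collision), skipped
Fold 2: move[0]->D => DRULULL INVALID (collision), skipped
Fold 3: move[3]->R => RRURULL VALID
Fold 4: move[5]->U => RRURUUL VALID
Fold 5: move[2]->R => RRRRUUL VALID

Answer: XXVVV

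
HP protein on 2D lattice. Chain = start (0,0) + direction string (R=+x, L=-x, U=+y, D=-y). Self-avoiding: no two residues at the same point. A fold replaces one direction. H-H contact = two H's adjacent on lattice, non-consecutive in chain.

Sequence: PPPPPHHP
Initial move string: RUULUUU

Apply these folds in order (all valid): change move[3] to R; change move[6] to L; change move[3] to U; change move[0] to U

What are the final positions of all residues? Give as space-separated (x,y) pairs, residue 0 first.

Initial moves: RUULUUU
Fold: move[3]->R => RUURUUU (positions: [(0, 0), (1, 0), (1, 1), (1, 2), (2, 2), (2, 3), (2, 4), (2, 5)])
Fold: move[6]->L => RUURUUL (positions: [(0, 0), (1, 0), (1, 1), (1, 2), (2, 2), (2, 3), (2, 4), (1, 4)])
Fold: move[3]->U => RUUUUUL (positions: [(0, 0), (1, 0), (1, 1), (1, 2), (1, 3), (1, 4), (1, 5), (0, 5)])
Fold: move[0]->U => UUUUUUL (positions: [(0, 0), (0, 1), (0, 2), (0, 3), (0, 4), (0, 5), (0, 6), (-1, 6)])

Answer: (0,0) (0,1) (0,2) (0,3) (0,4) (0,5) (0,6) (-1,6)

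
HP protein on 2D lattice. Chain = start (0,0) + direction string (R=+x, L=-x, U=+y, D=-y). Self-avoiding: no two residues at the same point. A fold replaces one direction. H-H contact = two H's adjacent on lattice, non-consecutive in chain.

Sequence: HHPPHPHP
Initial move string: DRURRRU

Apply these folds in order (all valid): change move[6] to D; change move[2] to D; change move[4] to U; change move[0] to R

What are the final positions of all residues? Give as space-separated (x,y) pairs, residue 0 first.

Answer: (0,0) (1,0) (2,0) (2,-1) (3,-1) (3,0) (4,0) (4,-1)

Derivation:
Initial moves: DRURRRU
Fold: move[6]->D => DRURRRD (positions: [(0, 0), (0, -1), (1, -1), (1, 0), (2, 0), (3, 0), (4, 0), (4, -1)])
Fold: move[2]->D => DRDRRRD (positions: [(0, 0), (0, -1), (1, -1), (1, -2), (2, -2), (3, -2), (4, -2), (4, -3)])
Fold: move[4]->U => DRDRURD (positions: [(0, 0), (0, -1), (1, -1), (1, -2), (2, -2), (2, -1), (3, -1), (3, -2)])
Fold: move[0]->R => RRDRURD (positions: [(0, 0), (1, 0), (2, 0), (2, -1), (3, -1), (3, 0), (4, 0), (4, -1)])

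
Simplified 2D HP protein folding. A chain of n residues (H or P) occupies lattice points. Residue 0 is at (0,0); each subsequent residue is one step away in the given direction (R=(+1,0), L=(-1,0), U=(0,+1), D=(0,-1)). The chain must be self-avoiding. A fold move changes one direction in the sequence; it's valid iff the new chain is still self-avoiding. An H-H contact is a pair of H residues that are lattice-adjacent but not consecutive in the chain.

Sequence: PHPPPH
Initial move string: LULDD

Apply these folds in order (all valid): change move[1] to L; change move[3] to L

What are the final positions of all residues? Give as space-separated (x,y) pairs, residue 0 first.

Answer: (0,0) (-1,0) (-2,0) (-3,0) (-4,0) (-4,-1)

Derivation:
Initial moves: LULDD
Fold: move[1]->L => LLLDD (positions: [(0, 0), (-1, 0), (-2, 0), (-3, 0), (-3, -1), (-3, -2)])
Fold: move[3]->L => LLLLD (positions: [(0, 0), (-1, 0), (-2, 0), (-3, 0), (-4, 0), (-4, -1)])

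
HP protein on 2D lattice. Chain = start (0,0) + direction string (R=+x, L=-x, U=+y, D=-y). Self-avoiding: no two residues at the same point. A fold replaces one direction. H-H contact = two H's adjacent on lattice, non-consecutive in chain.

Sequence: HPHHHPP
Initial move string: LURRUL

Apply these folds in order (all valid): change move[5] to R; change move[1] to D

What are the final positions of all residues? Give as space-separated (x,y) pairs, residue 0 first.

Initial moves: LURRUL
Fold: move[5]->R => LURRUR (positions: [(0, 0), (-1, 0), (-1, 1), (0, 1), (1, 1), (1, 2), (2, 2)])
Fold: move[1]->D => LDRRUR (positions: [(0, 0), (-1, 0), (-1, -1), (0, -1), (1, -1), (1, 0), (2, 0)])

Answer: (0,0) (-1,0) (-1,-1) (0,-1) (1,-1) (1,0) (2,0)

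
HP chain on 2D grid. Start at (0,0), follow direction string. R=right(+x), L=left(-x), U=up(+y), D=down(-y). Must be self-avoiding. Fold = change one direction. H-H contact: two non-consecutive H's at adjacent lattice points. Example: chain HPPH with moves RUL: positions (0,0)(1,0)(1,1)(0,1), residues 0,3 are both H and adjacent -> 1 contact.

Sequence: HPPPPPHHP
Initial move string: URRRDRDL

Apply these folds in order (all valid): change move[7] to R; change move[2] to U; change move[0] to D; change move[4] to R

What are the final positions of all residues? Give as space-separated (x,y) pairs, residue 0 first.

Answer: (0,0) (0,-1) (1,-1) (1,0) (2,0) (3,0) (4,0) (4,-1) (5,-1)

Derivation:
Initial moves: URRRDRDL
Fold: move[7]->R => URRRDRDR (positions: [(0, 0), (0, 1), (1, 1), (2, 1), (3, 1), (3, 0), (4, 0), (4, -1), (5, -1)])
Fold: move[2]->U => URURDRDR (positions: [(0, 0), (0, 1), (1, 1), (1, 2), (2, 2), (2, 1), (3, 1), (3, 0), (4, 0)])
Fold: move[0]->D => DRURDRDR (positions: [(0, 0), (0, -1), (1, -1), (1, 0), (2, 0), (2, -1), (3, -1), (3, -2), (4, -2)])
Fold: move[4]->R => DRURRRDR (positions: [(0, 0), (0, -1), (1, -1), (1, 0), (2, 0), (3, 0), (4, 0), (4, -1), (5, -1)])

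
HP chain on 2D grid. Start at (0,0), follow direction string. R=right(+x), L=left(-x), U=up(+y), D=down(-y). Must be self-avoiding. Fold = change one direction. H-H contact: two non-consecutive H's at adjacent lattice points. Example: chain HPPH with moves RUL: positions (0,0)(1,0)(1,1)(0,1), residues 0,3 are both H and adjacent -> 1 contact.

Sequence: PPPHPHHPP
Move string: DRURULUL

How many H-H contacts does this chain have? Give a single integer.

Positions: [(0, 0), (0, -1), (1, -1), (1, 0), (2, 0), (2, 1), (1, 1), (1, 2), (0, 2)]
H-H contact: residue 3 @(1,0) - residue 6 @(1, 1)

Answer: 1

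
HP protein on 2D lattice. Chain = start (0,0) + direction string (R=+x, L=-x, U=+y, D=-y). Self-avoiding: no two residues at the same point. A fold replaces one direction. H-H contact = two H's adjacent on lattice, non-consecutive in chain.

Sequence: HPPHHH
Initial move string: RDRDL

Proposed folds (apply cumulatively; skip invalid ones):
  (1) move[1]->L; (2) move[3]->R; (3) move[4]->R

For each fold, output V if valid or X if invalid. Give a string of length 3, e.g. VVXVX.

Answer: XXV

Derivation:
Initial: RDRDL -> [(0, 0), (1, 0), (1, -1), (2, -1), (2, -2), (1, -2)]
Fold 1: move[1]->L => RLRDL INVALID (collision), skipped
Fold 2: move[3]->R => RDRRL INVALID (collision), skipped
Fold 3: move[4]->R => RDRDR VALID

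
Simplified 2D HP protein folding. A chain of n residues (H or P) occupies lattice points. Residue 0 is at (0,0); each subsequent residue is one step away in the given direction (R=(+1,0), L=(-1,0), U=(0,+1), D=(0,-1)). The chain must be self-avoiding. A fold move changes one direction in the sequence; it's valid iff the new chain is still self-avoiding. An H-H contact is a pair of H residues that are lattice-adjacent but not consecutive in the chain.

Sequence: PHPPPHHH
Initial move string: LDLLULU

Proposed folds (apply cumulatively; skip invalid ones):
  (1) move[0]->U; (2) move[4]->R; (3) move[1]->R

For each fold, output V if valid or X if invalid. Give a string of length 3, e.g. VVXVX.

Answer: XXX

Derivation:
Initial: LDLLULU -> [(0, 0), (-1, 0), (-1, -1), (-2, -1), (-3, -1), (-3, 0), (-4, 0), (-4, 1)]
Fold 1: move[0]->U => UDLLULU INVALID (collision), skipped
Fold 2: move[4]->R => LDLLRLU INVALID (collision), skipped
Fold 3: move[1]->R => LRLLULU INVALID (collision), skipped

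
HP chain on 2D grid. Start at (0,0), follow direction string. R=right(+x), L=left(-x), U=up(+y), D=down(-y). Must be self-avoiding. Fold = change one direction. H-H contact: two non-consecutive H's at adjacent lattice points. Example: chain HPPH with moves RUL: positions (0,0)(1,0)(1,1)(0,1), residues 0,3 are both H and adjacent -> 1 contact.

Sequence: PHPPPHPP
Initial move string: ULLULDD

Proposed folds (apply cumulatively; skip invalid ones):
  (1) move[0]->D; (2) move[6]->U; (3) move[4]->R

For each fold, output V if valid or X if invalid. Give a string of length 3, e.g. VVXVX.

Initial: ULLULDD -> [(0, 0), (0, 1), (-1, 1), (-2, 1), (-2, 2), (-3, 2), (-3, 1), (-3, 0)]
Fold 1: move[0]->D => DLLULDD VALID
Fold 2: move[6]->U => DLLULDU INVALID (collision), skipped
Fold 3: move[4]->R => DLLURDD INVALID (collision), skipped

Answer: VXX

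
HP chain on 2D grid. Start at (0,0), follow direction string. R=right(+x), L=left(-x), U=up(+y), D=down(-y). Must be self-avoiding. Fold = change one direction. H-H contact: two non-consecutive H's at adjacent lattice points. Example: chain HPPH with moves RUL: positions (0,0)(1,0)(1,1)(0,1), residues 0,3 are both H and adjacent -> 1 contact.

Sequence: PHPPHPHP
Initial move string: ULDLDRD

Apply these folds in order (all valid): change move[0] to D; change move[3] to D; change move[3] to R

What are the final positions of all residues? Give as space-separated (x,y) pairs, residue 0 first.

Answer: (0,0) (0,-1) (-1,-1) (-1,-2) (0,-2) (0,-3) (1,-3) (1,-4)

Derivation:
Initial moves: ULDLDRD
Fold: move[0]->D => DLDLDRD (positions: [(0, 0), (0, -1), (-1, -1), (-1, -2), (-2, -2), (-2, -3), (-1, -3), (-1, -4)])
Fold: move[3]->D => DLDDDRD (positions: [(0, 0), (0, -1), (-1, -1), (-1, -2), (-1, -3), (-1, -4), (0, -4), (0, -5)])
Fold: move[3]->R => DLDRDRD (positions: [(0, 0), (0, -1), (-1, -1), (-1, -2), (0, -2), (0, -3), (1, -3), (1, -4)])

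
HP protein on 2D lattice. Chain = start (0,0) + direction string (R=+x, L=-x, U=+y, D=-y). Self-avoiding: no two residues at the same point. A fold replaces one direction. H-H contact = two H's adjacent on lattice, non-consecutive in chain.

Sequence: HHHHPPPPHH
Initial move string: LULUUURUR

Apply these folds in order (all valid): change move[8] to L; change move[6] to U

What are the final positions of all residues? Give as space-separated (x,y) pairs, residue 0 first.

Initial moves: LULUUURUR
Fold: move[8]->L => LULUUURUL (positions: [(0, 0), (-1, 0), (-1, 1), (-2, 1), (-2, 2), (-2, 3), (-2, 4), (-1, 4), (-1, 5), (-2, 5)])
Fold: move[6]->U => LULUUUUUL (positions: [(0, 0), (-1, 0), (-1, 1), (-2, 1), (-2, 2), (-2, 3), (-2, 4), (-2, 5), (-2, 6), (-3, 6)])

Answer: (0,0) (-1,0) (-1,1) (-2,1) (-2,2) (-2,3) (-2,4) (-2,5) (-2,6) (-3,6)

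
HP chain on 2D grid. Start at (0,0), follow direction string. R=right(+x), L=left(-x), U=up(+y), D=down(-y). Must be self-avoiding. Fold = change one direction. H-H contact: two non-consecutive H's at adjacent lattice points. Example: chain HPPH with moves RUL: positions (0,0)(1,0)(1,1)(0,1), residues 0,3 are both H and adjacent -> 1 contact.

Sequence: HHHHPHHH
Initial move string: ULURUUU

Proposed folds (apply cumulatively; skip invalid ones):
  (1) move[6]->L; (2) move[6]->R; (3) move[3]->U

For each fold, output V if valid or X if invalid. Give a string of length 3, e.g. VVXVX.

Initial: ULURUUU -> [(0, 0), (0, 1), (-1, 1), (-1, 2), (0, 2), (0, 3), (0, 4), (0, 5)]
Fold 1: move[6]->L => ULURUUL VALID
Fold 2: move[6]->R => ULURUUR VALID
Fold 3: move[3]->U => ULUUUUR VALID

Answer: VVV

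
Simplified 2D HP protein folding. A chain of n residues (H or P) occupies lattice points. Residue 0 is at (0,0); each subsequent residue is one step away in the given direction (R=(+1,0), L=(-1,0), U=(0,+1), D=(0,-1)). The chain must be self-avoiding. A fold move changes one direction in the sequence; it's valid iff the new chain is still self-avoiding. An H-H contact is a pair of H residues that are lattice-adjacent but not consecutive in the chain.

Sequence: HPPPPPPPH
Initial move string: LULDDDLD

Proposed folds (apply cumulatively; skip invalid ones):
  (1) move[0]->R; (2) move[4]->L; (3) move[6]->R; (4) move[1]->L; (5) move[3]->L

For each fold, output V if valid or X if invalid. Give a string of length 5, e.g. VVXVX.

Answer: XVVVV

Derivation:
Initial: LULDDDLD -> [(0, 0), (-1, 0), (-1, 1), (-2, 1), (-2, 0), (-2, -1), (-2, -2), (-3, -2), (-3, -3)]
Fold 1: move[0]->R => RULDDDLD INVALID (collision), skipped
Fold 2: move[4]->L => LULDLDLD VALID
Fold 3: move[6]->R => LULDLDRD VALID
Fold 4: move[1]->L => LLLDLDRD VALID
Fold 5: move[3]->L => LLLLLDRD VALID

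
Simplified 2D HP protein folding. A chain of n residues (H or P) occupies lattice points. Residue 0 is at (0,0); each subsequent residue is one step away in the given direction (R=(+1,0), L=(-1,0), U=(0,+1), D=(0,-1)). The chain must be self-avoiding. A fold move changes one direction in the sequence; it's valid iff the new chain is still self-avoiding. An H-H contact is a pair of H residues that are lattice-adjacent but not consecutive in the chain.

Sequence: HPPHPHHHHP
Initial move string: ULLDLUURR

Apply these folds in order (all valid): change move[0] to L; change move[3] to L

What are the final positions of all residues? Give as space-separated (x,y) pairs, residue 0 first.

Answer: (0,0) (-1,0) (-2,0) (-3,0) (-4,0) (-5,0) (-5,1) (-5,2) (-4,2) (-3,2)

Derivation:
Initial moves: ULLDLUURR
Fold: move[0]->L => LLLDLUURR (positions: [(0, 0), (-1, 0), (-2, 0), (-3, 0), (-3, -1), (-4, -1), (-4, 0), (-4, 1), (-3, 1), (-2, 1)])
Fold: move[3]->L => LLLLLUURR (positions: [(0, 0), (-1, 0), (-2, 0), (-3, 0), (-4, 0), (-5, 0), (-5, 1), (-5, 2), (-4, 2), (-3, 2)])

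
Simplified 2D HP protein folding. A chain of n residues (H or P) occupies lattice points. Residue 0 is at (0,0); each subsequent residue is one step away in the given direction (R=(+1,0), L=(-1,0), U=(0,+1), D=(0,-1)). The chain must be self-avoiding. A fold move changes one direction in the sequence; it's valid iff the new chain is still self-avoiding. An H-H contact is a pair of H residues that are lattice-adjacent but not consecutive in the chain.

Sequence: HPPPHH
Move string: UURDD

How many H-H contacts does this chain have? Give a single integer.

Positions: [(0, 0), (0, 1), (0, 2), (1, 2), (1, 1), (1, 0)]
H-H contact: residue 0 @(0,0) - residue 5 @(1, 0)

Answer: 1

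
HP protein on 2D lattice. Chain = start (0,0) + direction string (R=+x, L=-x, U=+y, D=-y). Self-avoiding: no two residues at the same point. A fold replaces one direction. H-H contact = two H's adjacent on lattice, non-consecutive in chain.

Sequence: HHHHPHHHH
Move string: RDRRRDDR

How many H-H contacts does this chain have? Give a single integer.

Positions: [(0, 0), (1, 0), (1, -1), (2, -1), (3, -1), (4, -1), (4, -2), (4, -3), (5, -3)]
No H-H contacts found.

Answer: 0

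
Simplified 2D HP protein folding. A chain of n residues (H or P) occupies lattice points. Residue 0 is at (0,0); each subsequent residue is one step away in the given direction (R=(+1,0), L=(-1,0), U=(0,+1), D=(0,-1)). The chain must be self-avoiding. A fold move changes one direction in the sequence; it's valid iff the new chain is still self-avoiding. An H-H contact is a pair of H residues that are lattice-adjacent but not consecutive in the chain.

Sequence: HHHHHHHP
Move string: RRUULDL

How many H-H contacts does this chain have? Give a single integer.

Positions: [(0, 0), (1, 0), (2, 0), (2, 1), (2, 2), (1, 2), (1, 1), (0, 1)]
H-H contact: residue 1 @(1,0) - residue 6 @(1, 1)
H-H contact: residue 3 @(2,1) - residue 6 @(1, 1)

Answer: 2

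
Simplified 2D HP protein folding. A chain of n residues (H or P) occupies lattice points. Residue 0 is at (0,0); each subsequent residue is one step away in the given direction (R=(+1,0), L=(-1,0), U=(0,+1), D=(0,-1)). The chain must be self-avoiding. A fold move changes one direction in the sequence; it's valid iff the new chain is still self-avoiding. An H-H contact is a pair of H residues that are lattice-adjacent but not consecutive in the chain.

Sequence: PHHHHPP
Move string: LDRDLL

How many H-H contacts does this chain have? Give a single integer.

Positions: [(0, 0), (-1, 0), (-1, -1), (0, -1), (0, -2), (-1, -2), (-2, -2)]
No H-H contacts found.

Answer: 0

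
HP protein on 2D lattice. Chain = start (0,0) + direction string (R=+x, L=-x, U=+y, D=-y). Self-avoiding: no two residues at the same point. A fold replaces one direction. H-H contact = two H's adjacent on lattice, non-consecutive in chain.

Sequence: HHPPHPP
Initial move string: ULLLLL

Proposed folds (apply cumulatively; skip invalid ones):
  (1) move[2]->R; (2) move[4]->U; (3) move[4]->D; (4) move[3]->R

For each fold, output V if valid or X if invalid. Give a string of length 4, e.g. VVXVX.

Answer: XVVX

Derivation:
Initial: ULLLLL -> [(0, 0), (0, 1), (-1, 1), (-2, 1), (-3, 1), (-4, 1), (-5, 1)]
Fold 1: move[2]->R => ULRLLL INVALID (collision), skipped
Fold 2: move[4]->U => ULLLUL VALID
Fold 3: move[4]->D => ULLLDL VALID
Fold 4: move[3]->R => ULLRDL INVALID (collision), skipped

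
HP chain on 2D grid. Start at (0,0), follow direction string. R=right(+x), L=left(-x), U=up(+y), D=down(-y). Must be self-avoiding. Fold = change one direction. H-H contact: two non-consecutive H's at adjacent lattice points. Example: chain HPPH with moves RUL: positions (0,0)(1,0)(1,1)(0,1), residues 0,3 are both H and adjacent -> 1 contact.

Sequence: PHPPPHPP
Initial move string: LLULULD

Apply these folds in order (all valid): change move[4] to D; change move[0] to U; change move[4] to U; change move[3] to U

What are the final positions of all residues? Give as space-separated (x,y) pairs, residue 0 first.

Answer: (0,0) (0,1) (-1,1) (-1,2) (-1,3) (-1,4) (-2,4) (-2,3)

Derivation:
Initial moves: LLULULD
Fold: move[4]->D => LLULDLD (positions: [(0, 0), (-1, 0), (-2, 0), (-2, 1), (-3, 1), (-3, 0), (-4, 0), (-4, -1)])
Fold: move[0]->U => ULULDLD (positions: [(0, 0), (0, 1), (-1, 1), (-1, 2), (-2, 2), (-2, 1), (-3, 1), (-3, 0)])
Fold: move[4]->U => ULULULD (positions: [(0, 0), (0, 1), (-1, 1), (-1, 2), (-2, 2), (-2, 3), (-3, 3), (-3, 2)])
Fold: move[3]->U => ULUUULD (positions: [(0, 0), (0, 1), (-1, 1), (-1, 2), (-1, 3), (-1, 4), (-2, 4), (-2, 3)])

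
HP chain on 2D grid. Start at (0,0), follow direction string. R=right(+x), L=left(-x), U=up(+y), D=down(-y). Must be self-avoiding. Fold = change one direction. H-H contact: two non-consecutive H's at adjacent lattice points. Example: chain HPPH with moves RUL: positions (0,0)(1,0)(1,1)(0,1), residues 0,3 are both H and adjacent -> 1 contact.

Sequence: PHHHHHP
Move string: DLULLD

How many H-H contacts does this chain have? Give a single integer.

Positions: [(0, 0), (0, -1), (-1, -1), (-1, 0), (-2, 0), (-3, 0), (-3, -1)]
No H-H contacts found.

Answer: 0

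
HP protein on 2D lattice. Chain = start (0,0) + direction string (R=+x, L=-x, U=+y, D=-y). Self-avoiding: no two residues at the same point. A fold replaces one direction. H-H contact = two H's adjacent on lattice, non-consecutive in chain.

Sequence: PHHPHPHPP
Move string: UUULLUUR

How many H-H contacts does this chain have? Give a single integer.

Answer: 0

Derivation:
Positions: [(0, 0), (0, 1), (0, 2), (0, 3), (-1, 3), (-2, 3), (-2, 4), (-2, 5), (-1, 5)]
No H-H contacts found.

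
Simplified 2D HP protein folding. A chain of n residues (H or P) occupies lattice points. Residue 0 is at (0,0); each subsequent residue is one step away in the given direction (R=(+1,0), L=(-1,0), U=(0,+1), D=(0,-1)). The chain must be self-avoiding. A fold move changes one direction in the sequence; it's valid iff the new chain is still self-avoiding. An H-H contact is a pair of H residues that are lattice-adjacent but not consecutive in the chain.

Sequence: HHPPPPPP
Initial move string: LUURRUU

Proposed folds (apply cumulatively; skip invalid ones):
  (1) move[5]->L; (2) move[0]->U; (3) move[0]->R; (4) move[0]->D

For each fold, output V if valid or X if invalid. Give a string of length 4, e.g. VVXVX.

Answer: XVVX

Derivation:
Initial: LUURRUU -> [(0, 0), (-1, 0), (-1, 1), (-1, 2), (0, 2), (1, 2), (1, 3), (1, 4)]
Fold 1: move[5]->L => LUURRLU INVALID (collision), skipped
Fold 2: move[0]->U => UUURRUU VALID
Fold 3: move[0]->R => RUURRUU VALID
Fold 4: move[0]->D => DUURRUU INVALID (collision), skipped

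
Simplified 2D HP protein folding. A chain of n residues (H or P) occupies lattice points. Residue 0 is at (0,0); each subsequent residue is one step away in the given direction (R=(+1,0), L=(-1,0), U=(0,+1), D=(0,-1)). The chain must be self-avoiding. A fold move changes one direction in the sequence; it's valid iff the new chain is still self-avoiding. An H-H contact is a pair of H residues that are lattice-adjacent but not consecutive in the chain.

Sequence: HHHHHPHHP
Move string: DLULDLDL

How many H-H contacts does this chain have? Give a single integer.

Answer: 1

Derivation:
Positions: [(0, 0), (0, -1), (-1, -1), (-1, 0), (-2, 0), (-2, -1), (-3, -1), (-3, -2), (-4, -2)]
H-H contact: residue 0 @(0,0) - residue 3 @(-1, 0)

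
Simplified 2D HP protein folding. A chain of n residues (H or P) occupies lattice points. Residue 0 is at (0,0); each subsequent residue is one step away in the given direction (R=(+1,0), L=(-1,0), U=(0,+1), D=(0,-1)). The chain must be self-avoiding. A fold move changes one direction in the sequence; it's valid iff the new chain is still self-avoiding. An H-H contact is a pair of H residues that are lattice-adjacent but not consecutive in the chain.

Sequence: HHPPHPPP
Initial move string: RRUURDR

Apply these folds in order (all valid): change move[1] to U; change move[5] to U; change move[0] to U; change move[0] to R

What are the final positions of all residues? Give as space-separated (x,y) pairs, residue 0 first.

Answer: (0,0) (1,0) (1,1) (1,2) (1,3) (2,3) (2,4) (3,4)

Derivation:
Initial moves: RRUURDR
Fold: move[1]->U => RUUURDR (positions: [(0, 0), (1, 0), (1, 1), (1, 2), (1, 3), (2, 3), (2, 2), (3, 2)])
Fold: move[5]->U => RUUURUR (positions: [(0, 0), (1, 0), (1, 1), (1, 2), (1, 3), (2, 3), (2, 4), (3, 4)])
Fold: move[0]->U => UUUURUR (positions: [(0, 0), (0, 1), (0, 2), (0, 3), (0, 4), (1, 4), (1, 5), (2, 5)])
Fold: move[0]->R => RUUURUR (positions: [(0, 0), (1, 0), (1, 1), (1, 2), (1, 3), (2, 3), (2, 4), (3, 4)])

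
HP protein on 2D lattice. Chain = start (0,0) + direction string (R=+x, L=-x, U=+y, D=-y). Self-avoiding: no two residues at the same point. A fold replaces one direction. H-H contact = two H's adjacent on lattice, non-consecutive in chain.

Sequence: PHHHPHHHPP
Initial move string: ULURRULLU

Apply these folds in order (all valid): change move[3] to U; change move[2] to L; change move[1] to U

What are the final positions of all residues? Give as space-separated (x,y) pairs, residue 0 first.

Answer: (0,0) (0,1) (0,2) (-1,2) (-1,3) (0,3) (0,4) (-1,4) (-2,4) (-2,5)

Derivation:
Initial moves: ULURRULLU
Fold: move[3]->U => ULUURULLU (positions: [(0, 0), (0, 1), (-1, 1), (-1, 2), (-1, 3), (0, 3), (0, 4), (-1, 4), (-2, 4), (-2, 5)])
Fold: move[2]->L => ULLURULLU (positions: [(0, 0), (0, 1), (-1, 1), (-2, 1), (-2, 2), (-1, 2), (-1, 3), (-2, 3), (-3, 3), (-3, 4)])
Fold: move[1]->U => UULURULLU (positions: [(0, 0), (0, 1), (0, 2), (-1, 2), (-1, 3), (0, 3), (0, 4), (-1, 4), (-2, 4), (-2, 5)])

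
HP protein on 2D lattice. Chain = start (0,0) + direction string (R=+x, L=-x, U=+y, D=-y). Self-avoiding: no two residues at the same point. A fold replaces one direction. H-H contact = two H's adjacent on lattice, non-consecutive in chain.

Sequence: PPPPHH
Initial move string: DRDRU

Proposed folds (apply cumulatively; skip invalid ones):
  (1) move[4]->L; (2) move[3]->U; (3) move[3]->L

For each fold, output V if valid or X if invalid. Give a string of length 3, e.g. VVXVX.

Answer: XXX

Derivation:
Initial: DRDRU -> [(0, 0), (0, -1), (1, -1), (1, -2), (2, -2), (2, -1)]
Fold 1: move[4]->L => DRDRL INVALID (collision), skipped
Fold 2: move[3]->U => DRDUU INVALID (collision), skipped
Fold 3: move[3]->L => DRDLU INVALID (collision), skipped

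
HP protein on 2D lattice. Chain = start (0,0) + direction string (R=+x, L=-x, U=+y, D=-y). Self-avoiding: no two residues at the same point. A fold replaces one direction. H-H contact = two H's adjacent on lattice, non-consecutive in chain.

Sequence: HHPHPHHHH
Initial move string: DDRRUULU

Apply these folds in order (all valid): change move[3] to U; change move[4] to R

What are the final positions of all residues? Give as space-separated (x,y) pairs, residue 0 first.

Answer: (0,0) (0,-1) (0,-2) (1,-2) (1,-1) (2,-1) (2,0) (1,0) (1,1)

Derivation:
Initial moves: DDRRUULU
Fold: move[3]->U => DDRUUULU (positions: [(0, 0), (0, -1), (0, -2), (1, -2), (1, -1), (1, 0), (1, 1), (0, 1), (0, 2)])
Fold: move[4]->R => DDRURULU (positions: [(0, 0), (0, -1), (0, -2), (1, -2), (1, -1), (2, -1), (2, 0), (1, 0), (1, 1)])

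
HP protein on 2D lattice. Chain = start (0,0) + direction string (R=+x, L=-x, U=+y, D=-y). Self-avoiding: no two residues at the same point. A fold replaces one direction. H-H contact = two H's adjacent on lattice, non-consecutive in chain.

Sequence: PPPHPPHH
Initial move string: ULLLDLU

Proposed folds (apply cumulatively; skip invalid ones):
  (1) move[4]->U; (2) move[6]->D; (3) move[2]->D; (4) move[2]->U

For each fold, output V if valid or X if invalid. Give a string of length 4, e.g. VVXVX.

Initial: ULLLDLU -> [(0, 0), (0, 1), (-1, 1), (-2, 1), (-3, 1), (-3, 0), (-4, 0), (-4, 1)]
Fold 1: move[4]->U => ULLLULU VALID
Fold 2: move[6]->D => ULLLULD VALID
Fold 3: move[2]->D => ULDLULD VALID
Fold 4: move[2]->U => ULULULD VALID

Answer: VVVV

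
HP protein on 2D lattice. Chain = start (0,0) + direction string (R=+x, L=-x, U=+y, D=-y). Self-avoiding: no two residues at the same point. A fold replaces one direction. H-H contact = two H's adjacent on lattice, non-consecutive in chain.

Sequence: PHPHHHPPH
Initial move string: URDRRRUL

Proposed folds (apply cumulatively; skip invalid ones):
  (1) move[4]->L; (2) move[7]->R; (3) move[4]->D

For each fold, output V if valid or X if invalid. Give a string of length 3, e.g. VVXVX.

Initial: URDRRRUL -> [(0, 0), (0, 1), (1, 1), (1, 0), (2, 0), (3, 0), (4, 0), (4, 1), (3, 1)]
Fold 1: move[4]->L => URDRLRUL INVALID (collision), skipped
Fold 2: move[7]->R => URDRRRUR VALID
Fold 3: move[4]->D => URDRDRUR VALID

Answer: XVV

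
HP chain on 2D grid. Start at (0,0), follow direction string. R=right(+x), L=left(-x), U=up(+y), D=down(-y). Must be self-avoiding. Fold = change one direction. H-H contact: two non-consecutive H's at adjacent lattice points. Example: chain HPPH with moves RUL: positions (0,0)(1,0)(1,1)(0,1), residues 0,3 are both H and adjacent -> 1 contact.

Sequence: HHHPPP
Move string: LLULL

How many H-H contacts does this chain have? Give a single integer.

Answer: 0

Derivation:
Positions: [(0, 0), (-1, 0), (-2, 0), (-2, 1), (-3, 1), (-4, 1)]
No H-H contacts found.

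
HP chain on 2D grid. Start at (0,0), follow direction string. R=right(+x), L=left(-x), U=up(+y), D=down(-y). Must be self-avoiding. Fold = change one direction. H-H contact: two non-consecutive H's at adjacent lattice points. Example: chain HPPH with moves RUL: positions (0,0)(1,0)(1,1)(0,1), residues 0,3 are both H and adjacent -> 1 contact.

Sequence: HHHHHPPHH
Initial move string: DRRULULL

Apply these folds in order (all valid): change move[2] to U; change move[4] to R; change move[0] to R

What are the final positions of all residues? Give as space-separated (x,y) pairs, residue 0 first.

Initial moves: DRRULULL
Fold: move[2]->U => DRUULULL (positions: [(0, 0), (0, -1), (1, -1), (1, 0), (1, 1), (0, 1), (0, 2), (-1, 2), (-2, 2)])
Fold: move[4]->R => DRUURULL (positions: [(0, 0), (0, -1), (1, -1), (1, 0), (1, 1), (2, 1), (2, 2), (1, 2), (0, 2)])
Fold: move[0]->R => RRUURULL (positions: [(0, 0), (1, 0), (2, 0), (2, 1), (2, 2), (3, 2), (3, 3), (2, 3), (1, 3)])

Answer: (0,0) (1,0) (2,0) (2,1) (2,2) (3,2) (3,3) (2,3) (1,3)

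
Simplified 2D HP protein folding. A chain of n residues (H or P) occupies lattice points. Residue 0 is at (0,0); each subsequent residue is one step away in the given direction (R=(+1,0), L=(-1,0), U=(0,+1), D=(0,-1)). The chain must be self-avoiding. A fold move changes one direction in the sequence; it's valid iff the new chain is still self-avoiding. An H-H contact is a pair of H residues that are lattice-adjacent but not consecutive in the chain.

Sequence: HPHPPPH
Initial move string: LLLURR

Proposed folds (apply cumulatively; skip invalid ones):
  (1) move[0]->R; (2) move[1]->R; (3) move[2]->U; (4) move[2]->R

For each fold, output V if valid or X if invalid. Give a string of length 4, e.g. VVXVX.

Initial: LLLURR -> [(0, 0), (-1, 0), (-2, 0), (-3, 0), (-3, 1), (-2, 1), (-1, 1)]
Fold 1: move[0]->R => RLLURR INVALID (collision), skipped
Fold 2: move[1]->R => LRLURR INVALID (collision), skipped
Fold 3: move[2]->U => LLUURR VALID
Fold 4: move[2]->R => LLRURR INVALID (collision), skipped

Answer: XXVX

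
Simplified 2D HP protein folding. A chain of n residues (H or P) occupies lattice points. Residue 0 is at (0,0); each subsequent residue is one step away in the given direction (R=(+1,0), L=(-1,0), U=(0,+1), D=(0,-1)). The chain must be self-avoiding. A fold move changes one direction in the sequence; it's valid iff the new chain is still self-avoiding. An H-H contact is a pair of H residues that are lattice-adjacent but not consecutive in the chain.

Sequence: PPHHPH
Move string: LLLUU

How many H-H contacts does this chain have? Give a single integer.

Answer: 0

Derivation:
Positions: [(0, 0), (-1, 0), (-2, 0), (-3, 0), (-3, 1), (-3, 2)]
No H-H contacts found.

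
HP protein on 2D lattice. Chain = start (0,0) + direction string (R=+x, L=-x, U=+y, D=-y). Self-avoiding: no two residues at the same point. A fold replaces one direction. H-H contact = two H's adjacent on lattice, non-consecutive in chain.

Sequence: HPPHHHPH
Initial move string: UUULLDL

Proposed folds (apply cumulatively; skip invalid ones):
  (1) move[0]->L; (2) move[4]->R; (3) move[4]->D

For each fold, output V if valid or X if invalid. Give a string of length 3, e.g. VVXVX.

Answer: VXV

Derivation:
Initial: UUULLDL -> [(0, 0), (0, 1), (0, 2), (0, 3), (-1, 3), (-2, 3), (-2, 2), (-3, 2)]
Fold 1: move[0]->L => LUULLDL VALID
Fold 2: move[4]->R => LUULRDL INVALID (collision), skipped
Fold 3: move[4]->D => LUULDDL VALID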